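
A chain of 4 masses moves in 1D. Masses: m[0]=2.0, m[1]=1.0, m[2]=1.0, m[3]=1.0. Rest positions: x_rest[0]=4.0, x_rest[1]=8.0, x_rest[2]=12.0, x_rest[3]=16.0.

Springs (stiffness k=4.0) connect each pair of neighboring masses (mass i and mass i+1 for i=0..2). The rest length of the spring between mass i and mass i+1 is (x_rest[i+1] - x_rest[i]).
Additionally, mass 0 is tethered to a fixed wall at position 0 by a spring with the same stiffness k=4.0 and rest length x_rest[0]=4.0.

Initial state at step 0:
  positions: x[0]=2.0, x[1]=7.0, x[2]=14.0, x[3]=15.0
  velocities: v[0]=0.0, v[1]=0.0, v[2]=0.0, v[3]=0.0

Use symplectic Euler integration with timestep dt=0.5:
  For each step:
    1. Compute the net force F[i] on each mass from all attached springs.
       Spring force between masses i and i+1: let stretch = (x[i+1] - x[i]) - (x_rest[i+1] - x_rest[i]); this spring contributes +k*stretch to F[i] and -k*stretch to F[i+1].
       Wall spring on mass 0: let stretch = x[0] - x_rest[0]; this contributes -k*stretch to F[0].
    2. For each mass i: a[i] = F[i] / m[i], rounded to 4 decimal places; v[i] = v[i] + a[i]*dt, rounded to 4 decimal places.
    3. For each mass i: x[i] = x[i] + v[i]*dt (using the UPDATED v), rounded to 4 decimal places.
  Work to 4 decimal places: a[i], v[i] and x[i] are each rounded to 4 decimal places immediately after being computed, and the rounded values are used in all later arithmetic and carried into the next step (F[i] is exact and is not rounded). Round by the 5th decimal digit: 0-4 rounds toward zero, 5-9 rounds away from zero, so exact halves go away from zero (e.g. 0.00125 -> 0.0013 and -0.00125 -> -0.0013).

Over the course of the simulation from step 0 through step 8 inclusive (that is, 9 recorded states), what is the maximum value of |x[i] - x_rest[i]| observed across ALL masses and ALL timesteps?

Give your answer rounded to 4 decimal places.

Answer: 4.2500

Derivation:
Step 0: x=[2.0000 7.0000 14.0000 15.0000] v=[0.0000 0.0000 0.0000 0.0000]
Step 1: x=[3.5000 9.0000 8.0000 18.0000] v=[3.0000 4.0000 -12.0000 6.0000]
Step 2: x=[6.0000 4.5000 13.0000 15.0000] v=[5.0000 -9.0000 10.0000 -6.0000]
Step 3: x=[4.7500 10.0000 11.5000 14.0000] v=[-2.5000 11.0000 -3.0000 -2.0000]
Step 4: x=[3.7500 11.7500 11.0000 14.5000] v=[-2.0000 3.5000 -1.0000 1.0000]
Step 5: x=[4.8750 4.7500 14.7500 15.5000] v=[2.2500 -14.0000 7.5000 2.0000]
Step 6: x=[3.5000 7.8750 9.2500 19.7500] v=[-2.7500 6.2500 -11.0000 8.5000]
Step 7: x=[2.5625 8.0000 12.8750 17.5000] v=[-1.8750 0.2500 7.2500 -4.5000]
Step 8: x=[3.0625 7.5625 16.2500 14.6250] v=[1.0000 -0.8750 6.7500 -5.7500]
Max displacement = 4.2500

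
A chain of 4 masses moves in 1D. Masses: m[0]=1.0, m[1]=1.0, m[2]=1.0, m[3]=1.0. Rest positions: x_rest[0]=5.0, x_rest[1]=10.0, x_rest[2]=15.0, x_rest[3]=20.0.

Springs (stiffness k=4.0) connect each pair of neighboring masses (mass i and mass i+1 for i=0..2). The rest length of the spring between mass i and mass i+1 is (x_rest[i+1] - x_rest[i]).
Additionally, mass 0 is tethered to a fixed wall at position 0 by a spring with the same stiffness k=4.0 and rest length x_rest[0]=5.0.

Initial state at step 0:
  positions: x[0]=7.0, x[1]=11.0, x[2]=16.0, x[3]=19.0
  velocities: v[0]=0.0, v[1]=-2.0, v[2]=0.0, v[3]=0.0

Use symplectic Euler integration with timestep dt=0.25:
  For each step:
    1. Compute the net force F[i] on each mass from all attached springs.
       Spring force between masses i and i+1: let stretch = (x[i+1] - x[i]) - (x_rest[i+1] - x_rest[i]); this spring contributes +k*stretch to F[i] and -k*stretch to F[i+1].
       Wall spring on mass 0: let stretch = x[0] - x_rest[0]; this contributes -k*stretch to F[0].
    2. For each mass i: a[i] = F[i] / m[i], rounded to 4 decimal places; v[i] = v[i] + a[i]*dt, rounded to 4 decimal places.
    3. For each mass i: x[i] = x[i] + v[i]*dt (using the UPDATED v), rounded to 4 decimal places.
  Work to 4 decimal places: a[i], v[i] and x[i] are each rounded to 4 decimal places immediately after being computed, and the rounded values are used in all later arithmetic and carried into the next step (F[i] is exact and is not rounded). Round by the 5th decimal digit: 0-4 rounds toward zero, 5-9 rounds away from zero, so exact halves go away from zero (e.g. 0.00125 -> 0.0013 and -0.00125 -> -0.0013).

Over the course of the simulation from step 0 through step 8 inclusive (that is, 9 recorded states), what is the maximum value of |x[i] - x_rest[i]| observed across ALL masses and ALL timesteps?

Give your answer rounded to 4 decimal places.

Step 0: x=[7.0000 11.0000 16.0000 19.0000] v=[0.0000 -2.0000 0.0000 0.0000]
Step 1: x=[6.2500 10.7500 15.5000 19.5000] v=[-3.0000 -1.0000 -2.0000 2.0000]
Step 2: x=[5.0625 10.5625 14.8125 20.2500] v=[-4.7500 -0.7500 -2.7500 3.0000]
Step 3: x=[3.9844 10.0625 14.4219 20.8906] v=[-4.3125 -2.0000 -1.5625 2.5625]
Step 4: x=[3.4297 9.1328 14.5586 21.1641] v=[-2.2188 -3.7187 0.5468 1.0938]
Step 5: x=[3.4434 8.1338 14.9902 21.0362] v=[0.0546 -3.9960 1.7265 -0.5117]
Step 6: x=[3.7688 7.6763 15.2192 20.6468] v=[1.3016 -1.8300 0.9161 -1.5577]
Step 7: x=[4.1289 8.1277 14.9194 20.1505] v=[1.4403 1.8054 -1.1992 -1.9853]
Step 8: x=[4.4565 9.2773 14.2295 19.5964] v=[1.3102 4.5983 -2.7598 -2.2164]
Max displacement = 2.3237

Answer: 2.3237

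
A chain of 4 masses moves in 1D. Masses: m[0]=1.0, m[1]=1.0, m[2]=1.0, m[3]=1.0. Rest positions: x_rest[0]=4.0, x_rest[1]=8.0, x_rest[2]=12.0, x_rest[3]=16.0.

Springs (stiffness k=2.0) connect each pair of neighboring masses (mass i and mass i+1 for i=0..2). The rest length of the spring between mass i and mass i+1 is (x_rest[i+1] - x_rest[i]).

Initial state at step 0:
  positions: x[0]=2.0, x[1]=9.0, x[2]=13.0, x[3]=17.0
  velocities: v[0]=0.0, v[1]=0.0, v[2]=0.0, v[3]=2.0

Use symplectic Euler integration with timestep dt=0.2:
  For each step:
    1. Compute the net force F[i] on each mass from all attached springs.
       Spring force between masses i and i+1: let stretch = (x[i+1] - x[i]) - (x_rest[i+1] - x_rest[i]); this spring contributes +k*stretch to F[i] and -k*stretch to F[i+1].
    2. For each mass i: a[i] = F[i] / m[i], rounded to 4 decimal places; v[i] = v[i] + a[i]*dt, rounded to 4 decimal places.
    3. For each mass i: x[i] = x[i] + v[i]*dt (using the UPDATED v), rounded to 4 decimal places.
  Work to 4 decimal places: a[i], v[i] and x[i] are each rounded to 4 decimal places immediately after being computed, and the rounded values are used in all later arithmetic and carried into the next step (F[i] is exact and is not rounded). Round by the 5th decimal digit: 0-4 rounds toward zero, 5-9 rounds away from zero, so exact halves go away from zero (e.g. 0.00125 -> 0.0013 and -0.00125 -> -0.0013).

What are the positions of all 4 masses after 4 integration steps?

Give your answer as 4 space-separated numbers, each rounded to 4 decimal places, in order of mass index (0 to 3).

Step 0: x=[2.0000 9.0000 13.0000 17.0000] v=[0.0000 0.0000 0.0000 2.0000]
Step 1: x=[2.2400 8.7600 13.0000 17.4000] v=[1.2000 -1.2000 0.0000 2.0000]
Step 2: x=[2.6816 8.3376 13.0128 17.7680] v=[2.2080 -2.1120 0.0640 1.8400]
Step 3: x=[3.2557 7.8367 13.0320 18.0756] v=[2.8704 -2.5043 0.0960 1.5379]
Step 4: x=[3.8763 7.3850 13.0391 18.2997] v=[3.1028 -2.2586 0.0353 1.1205]

Answer: 3.8763 7.3850 13.0391 18.2997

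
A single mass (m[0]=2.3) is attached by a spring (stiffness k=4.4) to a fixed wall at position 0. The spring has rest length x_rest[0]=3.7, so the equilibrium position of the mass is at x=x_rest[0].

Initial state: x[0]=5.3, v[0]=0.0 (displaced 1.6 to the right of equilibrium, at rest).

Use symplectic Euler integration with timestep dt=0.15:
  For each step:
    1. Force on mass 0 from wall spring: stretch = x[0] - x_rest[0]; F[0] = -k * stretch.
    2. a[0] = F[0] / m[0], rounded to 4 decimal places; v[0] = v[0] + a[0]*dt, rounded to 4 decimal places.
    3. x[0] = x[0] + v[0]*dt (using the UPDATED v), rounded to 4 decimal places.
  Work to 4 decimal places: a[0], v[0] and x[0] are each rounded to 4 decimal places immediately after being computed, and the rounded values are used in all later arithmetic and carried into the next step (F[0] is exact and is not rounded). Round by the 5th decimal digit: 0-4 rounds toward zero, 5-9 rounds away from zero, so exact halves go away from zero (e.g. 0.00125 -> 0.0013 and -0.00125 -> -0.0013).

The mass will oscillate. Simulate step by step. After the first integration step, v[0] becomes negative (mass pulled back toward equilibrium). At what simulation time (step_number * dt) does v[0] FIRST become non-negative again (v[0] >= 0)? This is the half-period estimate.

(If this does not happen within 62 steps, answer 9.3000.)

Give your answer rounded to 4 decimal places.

Answer: 2.4000

Derivation:
Step 0: x=[5.3000] v=[0.0000]
Step 1: x=[5.2311] v=[-0.4591]
Step 2: x=[5.0963] v=[-0.8985]
Step 3: x=[4.9014] v=[-1.2992]
Step 4: x=[4.6548] v=[-1.6439]
Step 5: x=[4.3671] v=[-1.9179]
Step 6: x=[4.0507] v=[-2.1093]
Step 7: x=[3.7192] v=[-2.2099]
Step 8: x=[3.3869] v=[-2.2154]
Step 9: x=[3.0681] v=[-2.1256]
Step 10: x=[2.7765] v=[-1.9443]
Step 11: x=[2.5246] v=[-1.6793]
Step 12: x=[2.3233] v=[-1.3420]
Step 13: x=[2.1813] v=[-0.9469]
Step 14: x=[2.1046] v=[-0.5111]
Step 15: x=[2.0966] v=[-0.0533]
Step 16: x=[2.1576] v=[0.4068]
First v>=0 after going negative at step 16, time=2.4000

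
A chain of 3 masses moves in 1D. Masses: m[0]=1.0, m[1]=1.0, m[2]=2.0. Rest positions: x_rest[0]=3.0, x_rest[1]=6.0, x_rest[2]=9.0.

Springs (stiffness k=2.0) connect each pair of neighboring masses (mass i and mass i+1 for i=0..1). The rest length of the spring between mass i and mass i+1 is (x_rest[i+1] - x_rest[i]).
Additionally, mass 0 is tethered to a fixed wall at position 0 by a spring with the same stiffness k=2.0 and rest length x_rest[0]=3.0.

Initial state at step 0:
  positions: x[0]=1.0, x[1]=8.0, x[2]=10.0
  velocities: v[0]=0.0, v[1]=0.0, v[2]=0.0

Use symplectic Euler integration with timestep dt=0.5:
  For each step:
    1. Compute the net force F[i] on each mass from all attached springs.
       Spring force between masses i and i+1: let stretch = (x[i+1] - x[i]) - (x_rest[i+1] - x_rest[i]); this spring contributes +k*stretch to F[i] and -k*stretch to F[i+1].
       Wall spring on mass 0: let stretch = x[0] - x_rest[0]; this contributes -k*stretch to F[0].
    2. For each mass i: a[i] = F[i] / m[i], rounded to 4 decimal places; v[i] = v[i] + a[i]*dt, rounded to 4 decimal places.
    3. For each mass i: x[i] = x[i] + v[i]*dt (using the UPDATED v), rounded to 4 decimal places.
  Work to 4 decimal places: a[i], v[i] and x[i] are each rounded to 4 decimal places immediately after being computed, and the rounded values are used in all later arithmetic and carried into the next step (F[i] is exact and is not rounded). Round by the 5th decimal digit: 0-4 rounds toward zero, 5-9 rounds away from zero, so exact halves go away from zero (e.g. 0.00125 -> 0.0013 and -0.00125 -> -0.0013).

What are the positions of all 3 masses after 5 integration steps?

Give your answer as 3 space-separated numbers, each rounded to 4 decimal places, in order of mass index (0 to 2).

Step 0: x=[1.0000 8.0000 10.0000] v=[0.0000 0.0000 0.0000]
Step 1: x=[4.0000 5.5000 10.2500] v=[6.0000 -5.0000 0.5000]
Step 2: x=[5.7500 4.6250 10.0625] v=[3.5000 -1.7500 -0.3750]
Step 3: x=[4.0625 7.0313 9.2656] v=[-3.3750 4.8125 -1.5938]
Step 4: x=[1.8282 9.0703 8.6601] v=[-4.4687 4.0780 -1.2110]
Step 5: x=[2.3008 7.2832 8.9072] v=[0.9452 -3.5743 0.4941]

Answer: 2.3008 7.2832 8.9072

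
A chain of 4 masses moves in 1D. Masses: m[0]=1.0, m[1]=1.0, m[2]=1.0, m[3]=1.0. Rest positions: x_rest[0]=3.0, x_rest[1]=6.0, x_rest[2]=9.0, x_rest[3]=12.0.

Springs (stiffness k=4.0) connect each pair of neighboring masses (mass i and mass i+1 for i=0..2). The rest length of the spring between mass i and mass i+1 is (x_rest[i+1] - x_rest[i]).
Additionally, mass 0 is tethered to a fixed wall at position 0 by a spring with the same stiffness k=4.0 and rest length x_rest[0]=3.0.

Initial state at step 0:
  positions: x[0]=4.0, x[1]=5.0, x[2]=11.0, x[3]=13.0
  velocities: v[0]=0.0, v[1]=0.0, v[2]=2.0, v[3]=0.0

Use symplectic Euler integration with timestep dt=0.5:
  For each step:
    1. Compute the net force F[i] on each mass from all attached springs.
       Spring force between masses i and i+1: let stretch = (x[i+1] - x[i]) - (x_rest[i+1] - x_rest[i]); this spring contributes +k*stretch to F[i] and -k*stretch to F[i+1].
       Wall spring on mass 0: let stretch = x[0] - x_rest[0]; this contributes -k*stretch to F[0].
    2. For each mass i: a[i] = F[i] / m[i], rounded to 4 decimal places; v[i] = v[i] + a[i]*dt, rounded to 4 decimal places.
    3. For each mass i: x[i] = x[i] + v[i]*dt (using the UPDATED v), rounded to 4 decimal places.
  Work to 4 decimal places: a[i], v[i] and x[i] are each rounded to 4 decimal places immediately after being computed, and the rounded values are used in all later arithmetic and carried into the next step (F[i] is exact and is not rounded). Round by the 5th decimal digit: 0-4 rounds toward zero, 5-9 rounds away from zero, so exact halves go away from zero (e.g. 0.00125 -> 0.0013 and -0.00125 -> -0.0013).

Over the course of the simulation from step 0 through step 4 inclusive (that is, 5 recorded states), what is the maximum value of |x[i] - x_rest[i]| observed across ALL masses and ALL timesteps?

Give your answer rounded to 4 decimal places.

Answer: 4.0000

Derivation:
Step 0: x=[4.0000 5.0000 11.0000 13.0000] v=[0.0000 0.0000 2.0000 0.0000]
Step 1: x=[1.0000 10.0000 8.0000 14.0000] v=[-6.0000 10.0000 -6.0000 2.0000]
Step 2: x=[6.0000 4.0000 13.0000 12.0000] v=[10.0000 -12.0000 10.0000 -4.0000]
Step 3: x=[3.0000 9.0000 8.0000 14.0000] v=[-6.0000 10.0000 -10.0000 4.0000]
Step 4: x=[3.0000 7.0000 10.0000 13.0000] v=[0.0000 -4.0000 4.0000 -2.0000]
Max displacement = 4.0000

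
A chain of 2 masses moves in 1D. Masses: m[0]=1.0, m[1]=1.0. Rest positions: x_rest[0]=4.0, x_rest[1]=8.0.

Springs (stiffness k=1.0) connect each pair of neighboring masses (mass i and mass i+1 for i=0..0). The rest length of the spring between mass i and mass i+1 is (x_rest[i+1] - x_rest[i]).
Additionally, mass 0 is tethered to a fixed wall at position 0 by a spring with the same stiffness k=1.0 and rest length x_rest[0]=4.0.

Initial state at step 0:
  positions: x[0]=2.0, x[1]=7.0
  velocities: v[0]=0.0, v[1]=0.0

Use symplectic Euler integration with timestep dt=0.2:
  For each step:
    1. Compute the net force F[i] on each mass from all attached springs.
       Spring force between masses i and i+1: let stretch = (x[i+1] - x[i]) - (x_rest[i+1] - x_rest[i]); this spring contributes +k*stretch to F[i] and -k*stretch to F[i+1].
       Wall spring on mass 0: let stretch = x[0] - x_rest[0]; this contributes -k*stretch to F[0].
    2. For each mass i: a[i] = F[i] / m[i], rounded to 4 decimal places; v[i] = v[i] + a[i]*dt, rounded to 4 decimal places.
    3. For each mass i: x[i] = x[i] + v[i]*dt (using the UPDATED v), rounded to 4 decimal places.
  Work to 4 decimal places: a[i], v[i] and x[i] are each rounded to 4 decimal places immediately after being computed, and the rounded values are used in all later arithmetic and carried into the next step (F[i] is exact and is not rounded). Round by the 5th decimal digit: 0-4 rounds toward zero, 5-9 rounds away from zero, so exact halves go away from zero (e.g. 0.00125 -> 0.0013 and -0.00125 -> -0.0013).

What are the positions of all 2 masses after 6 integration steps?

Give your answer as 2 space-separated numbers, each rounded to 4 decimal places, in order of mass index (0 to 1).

Answer: 3.8275 6.5522

Derivation:
Step 0: x=[2.0000 7.0000] v=[0.0000 0.0000]
Step 1: x=[2.1200 6.9600] v=[0.6000 -0.2000]
Step 2: x=[2.3488 6.8864] v=[1.1440 -0.3680]
Step 3: x=[2.6652 6.7913] v=[1.5818 -0.4755]
Step 4: x=[3.0400 6.6912] v=[1.8740 -0.5007]
Step 5: x=[3.4392 6.6050] v=[1.9962 -0.4309]
Step 6: x=[3.8275 6.5522] v=[1.9415 -0.2641]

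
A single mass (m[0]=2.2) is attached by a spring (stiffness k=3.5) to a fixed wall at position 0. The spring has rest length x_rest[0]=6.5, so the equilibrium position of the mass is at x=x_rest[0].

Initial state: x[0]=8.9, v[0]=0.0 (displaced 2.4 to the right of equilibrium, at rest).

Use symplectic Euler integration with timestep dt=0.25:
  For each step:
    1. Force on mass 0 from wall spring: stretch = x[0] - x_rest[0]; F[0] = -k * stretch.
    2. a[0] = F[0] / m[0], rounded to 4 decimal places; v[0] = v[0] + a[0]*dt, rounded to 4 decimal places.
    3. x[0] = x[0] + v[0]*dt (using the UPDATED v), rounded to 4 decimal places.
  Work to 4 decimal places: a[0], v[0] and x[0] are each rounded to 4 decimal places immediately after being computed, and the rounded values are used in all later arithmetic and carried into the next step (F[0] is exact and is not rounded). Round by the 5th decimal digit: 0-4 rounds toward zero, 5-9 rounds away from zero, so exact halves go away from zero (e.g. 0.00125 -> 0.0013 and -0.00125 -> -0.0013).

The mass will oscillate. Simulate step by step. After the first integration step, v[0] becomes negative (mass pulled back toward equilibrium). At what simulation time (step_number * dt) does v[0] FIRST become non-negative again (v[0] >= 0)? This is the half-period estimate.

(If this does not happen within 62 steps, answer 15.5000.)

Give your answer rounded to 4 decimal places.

Answer: 2.5000

Derivation:
Step 0: x=[8.9000] v=[0.0000]
Step 1: x=[8.6614] v=[-0.9546]
Step 2: x=[8.2078] v=[-1.8143]
Step 3: x=[7.5844] v=[-2.4936]
Step 4: x=[6.8532] v=[-2.9249]
Step 5: x=[6.0869] v=[-3.0654]
Step 6: x=[5.3616] v=[-2.9011]
Step 7: x=[4.7495] v=[-2.4483]
Step 8: x=[4.3115] v=[-1.7521]
Step 9: x=[4.0911] v=[-0.8817]
Step 10: x=[4.1102] v=[0.0764]
First v>=0 after going negative at step 10, time=2.5000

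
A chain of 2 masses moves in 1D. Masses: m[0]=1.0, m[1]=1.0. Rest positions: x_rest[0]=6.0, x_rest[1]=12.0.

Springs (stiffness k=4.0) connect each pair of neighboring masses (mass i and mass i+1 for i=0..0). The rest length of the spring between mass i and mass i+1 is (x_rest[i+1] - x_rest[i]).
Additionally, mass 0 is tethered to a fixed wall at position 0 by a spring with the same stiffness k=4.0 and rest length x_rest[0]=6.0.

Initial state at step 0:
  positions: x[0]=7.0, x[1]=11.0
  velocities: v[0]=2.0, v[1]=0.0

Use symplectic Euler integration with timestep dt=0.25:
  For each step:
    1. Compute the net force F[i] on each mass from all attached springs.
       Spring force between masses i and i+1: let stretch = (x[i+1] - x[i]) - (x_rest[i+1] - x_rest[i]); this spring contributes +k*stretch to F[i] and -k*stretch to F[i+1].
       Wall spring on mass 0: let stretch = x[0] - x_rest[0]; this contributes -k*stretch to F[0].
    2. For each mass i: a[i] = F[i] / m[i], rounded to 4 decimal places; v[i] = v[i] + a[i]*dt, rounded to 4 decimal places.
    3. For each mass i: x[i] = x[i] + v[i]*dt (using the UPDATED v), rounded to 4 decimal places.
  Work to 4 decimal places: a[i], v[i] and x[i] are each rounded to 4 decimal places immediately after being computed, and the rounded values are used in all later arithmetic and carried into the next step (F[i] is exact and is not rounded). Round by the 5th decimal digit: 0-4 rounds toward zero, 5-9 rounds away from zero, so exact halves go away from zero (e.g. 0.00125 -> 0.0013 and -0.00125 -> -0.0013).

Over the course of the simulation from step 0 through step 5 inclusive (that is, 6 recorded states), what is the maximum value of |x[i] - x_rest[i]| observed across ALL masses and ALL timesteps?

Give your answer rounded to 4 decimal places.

Step 0: x=[7.0000 11.0000] v=[2.0000 0.0000]
Step 1: x=[6.7500 11.5000] v=[-1.0000 2.0000]
Step 2: x=[6.0000 12.3125] v=[-3.0000 3.2500]
Step 3: x=[5.3281 13.0469] v=[-2.6875 2.9375]
Step 4: x=[5.2539 13.3516] v=[-0.2968 1.2187]
Step 5: x=[5.8907 13.1319] v=[2.5470 -0.8790]
Max displacement = 1.3516

Answer: 1.3516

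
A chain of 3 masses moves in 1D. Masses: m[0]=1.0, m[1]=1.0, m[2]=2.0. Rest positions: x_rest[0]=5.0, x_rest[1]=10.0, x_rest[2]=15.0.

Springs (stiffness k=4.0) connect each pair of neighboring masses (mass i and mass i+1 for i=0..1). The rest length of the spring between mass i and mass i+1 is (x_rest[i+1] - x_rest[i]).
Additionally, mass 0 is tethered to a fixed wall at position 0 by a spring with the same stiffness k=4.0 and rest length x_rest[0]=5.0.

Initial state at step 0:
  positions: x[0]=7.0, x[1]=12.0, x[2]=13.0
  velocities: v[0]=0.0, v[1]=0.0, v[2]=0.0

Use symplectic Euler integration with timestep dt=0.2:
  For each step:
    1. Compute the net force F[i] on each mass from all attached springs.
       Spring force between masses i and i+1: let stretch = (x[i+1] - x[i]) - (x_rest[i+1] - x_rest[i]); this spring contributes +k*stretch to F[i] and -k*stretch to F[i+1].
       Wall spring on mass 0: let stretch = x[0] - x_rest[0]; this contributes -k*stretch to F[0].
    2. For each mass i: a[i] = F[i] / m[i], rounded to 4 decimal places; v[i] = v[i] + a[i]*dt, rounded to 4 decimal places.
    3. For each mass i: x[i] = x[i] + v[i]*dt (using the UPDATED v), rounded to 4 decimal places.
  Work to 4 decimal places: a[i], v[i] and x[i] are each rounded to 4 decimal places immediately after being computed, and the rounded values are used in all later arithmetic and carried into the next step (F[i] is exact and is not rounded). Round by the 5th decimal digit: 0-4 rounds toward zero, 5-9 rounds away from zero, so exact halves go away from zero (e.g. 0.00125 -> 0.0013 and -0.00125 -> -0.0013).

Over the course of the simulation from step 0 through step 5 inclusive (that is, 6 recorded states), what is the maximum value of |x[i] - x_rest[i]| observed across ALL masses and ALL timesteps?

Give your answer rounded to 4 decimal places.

Answer: 2.3231

Derivation:
Step 0: x=[7.0000 12.0000 13.0000] v=[0.0000 0.0000 0.0000]
Step 1: x=[6.6800 11.3600 13.3200] v=[-1.6000 -3.2000 1.6000]
Step 2: x=[6.0400 10.2848 13.8832] v=[-3.2000 -5.3760 2.8160]
Step 3: x=[5.1128 9.1062 14.5585] v=[-4.6362 -5.8931 3.3766]
Step 4: x=[4.0065 8.1610 15.1976] v=[-5.5317 -4.7260 3.1957]
Step 5: x=[2.9238 7.6769 15.6738] v=[-5.4133 -2.4203 2.3811]
Max displacement = 2.3231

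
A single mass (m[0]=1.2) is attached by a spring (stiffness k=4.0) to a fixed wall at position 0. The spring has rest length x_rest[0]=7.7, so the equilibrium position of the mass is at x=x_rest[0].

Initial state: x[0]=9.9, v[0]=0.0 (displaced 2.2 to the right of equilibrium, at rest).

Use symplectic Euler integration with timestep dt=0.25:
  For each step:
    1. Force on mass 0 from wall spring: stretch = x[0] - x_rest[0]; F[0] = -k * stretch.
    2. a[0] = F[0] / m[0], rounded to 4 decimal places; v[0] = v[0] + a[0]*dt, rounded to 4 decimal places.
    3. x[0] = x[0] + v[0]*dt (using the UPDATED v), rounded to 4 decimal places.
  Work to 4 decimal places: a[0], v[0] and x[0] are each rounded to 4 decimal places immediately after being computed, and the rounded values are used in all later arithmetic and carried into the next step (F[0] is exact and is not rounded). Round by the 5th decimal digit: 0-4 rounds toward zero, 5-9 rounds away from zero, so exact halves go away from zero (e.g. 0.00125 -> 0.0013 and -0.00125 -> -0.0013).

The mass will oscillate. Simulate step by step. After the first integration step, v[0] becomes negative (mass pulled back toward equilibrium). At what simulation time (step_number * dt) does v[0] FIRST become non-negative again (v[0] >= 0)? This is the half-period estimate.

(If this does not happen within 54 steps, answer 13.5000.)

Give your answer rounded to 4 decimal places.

Step 0: x=[9.9000] v=[0.0000]
Step 1: x=[9.4417] v=[-1.8333]
Step 2: x=[8.6205] v=[-3.2847]
Step 3: x=[7.6076] v=[-4.0518]
Step 4: x=[6.6139] v=[-3.9748]
Step 5: x=[5.8465] v=[-3.0697]
Step 6: x=[5.4652] v=[-1.5251]
Step 7: x=[5.5495] v=[0.3372]
First v>=0 after going negative at step 7, time=1.7500

Answer: 1.7500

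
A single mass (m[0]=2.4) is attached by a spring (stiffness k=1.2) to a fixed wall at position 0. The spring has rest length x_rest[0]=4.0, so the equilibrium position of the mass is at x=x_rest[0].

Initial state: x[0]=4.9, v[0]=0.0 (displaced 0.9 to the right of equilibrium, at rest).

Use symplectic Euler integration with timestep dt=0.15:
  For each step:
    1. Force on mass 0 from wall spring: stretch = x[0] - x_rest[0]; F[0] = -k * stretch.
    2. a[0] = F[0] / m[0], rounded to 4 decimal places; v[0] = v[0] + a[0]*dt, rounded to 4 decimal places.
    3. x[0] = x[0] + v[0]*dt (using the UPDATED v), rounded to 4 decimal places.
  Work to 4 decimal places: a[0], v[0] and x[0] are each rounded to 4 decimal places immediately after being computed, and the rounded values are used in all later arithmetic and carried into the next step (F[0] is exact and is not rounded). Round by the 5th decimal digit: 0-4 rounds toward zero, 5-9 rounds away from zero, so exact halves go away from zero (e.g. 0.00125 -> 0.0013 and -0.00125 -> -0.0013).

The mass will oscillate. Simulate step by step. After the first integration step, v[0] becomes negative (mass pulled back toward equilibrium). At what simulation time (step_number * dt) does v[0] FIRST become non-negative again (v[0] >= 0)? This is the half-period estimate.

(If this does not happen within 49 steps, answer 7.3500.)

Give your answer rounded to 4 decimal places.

Step 0: x=[4.9000] v=[0.0000]
Step 1: x=[4.8899] v=[-0.0675]
Step 2: x=[4.8698] v=[-0.1343]
Step 3: x=[4.8399] v=[-0.1995]
Step 4: x=[4.8005] v=[-0.2625]
Step 5: x=[4.7521] v=[-0.3225]
Step 6: x=[4.6953] v=[-0.3789]
Step 7: x=[4.6306] v=[-0.4311]
Step 8: x=[4.5588] v=[-0.4784]
Step 9: x=[4.4808] v=[-0.5203]
Step 10: x=[4.3973] v=[-0.5564]
Step 11: x=[4.3094] v=[-0.5862]
Step 12: x=[4.2180] v=[-0.6094]
Step 13: x=[4.1241] v=[-0.6258]
Step 14: x=[4.0288] v=[-0.6351]
Step 15: x=[3.9332] v=[-0.6373]
Step 16: x=[3.8384] v=[-0.6323]
Step 17: x=[3.7454] v=[-0.6202]
Step 18: x=[3.6552] v=[-0.6011]
Step 19: x=[3.5689] v=[-0.5752]
Step 20: x=[3.4875] v=[-0.5429]
Step 21: x=[3.4118] v=[-0.5045]
Step 22: x=[3.3427] v=[-0.4604]
Step 23: x=[3.2810] v=[-0.4111]
Step 24: x=[3.2274] v=[-0.3572]
Step 25: x=[3.1825] v=[-0.2993]
Step 26: x=[3.1468] v=[-0.2380]
Step 27: x=[3.1207] v=[-0.1740]
Step 28: x=[3.1045] v=[-0.1080]
Step 29: x=[3.0984] v=[-0.0408]
Step 30: x=[3.1024] v=[0.0268]
First v>=0 after going negative at step 30, time=4.5000

Answer: 4.5000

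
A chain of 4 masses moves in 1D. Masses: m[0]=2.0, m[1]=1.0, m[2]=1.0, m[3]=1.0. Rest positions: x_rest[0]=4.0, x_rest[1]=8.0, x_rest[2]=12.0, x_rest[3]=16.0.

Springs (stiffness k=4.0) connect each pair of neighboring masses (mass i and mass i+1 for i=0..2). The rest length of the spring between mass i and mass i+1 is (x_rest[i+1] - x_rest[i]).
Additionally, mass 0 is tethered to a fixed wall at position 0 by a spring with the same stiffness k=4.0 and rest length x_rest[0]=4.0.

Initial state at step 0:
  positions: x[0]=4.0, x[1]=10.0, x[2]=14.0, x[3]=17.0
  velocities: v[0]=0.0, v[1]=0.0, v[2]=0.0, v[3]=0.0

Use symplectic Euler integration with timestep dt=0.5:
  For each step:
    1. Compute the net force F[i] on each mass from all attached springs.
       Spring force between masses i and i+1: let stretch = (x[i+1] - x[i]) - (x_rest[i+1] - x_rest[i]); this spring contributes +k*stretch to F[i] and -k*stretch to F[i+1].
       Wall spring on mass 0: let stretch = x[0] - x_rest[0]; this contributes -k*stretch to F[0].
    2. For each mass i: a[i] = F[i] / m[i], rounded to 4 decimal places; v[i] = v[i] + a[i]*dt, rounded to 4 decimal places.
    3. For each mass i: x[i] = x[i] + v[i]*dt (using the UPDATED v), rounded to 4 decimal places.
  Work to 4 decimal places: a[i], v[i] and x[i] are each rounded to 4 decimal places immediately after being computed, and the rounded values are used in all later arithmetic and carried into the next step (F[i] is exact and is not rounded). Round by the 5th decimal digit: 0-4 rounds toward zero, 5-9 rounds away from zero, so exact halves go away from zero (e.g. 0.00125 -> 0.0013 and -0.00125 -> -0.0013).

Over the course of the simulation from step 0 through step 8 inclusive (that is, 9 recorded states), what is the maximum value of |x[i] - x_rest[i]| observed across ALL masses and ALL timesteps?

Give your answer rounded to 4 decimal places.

Answer: 2.5000

Derivation:
Step 0: x=[4.0000 10.0000 14.0000 17.0000] v=[0.0000 0.0000 0.0000 0.0000]
Step 1: x=[5.0000 8.0000 13.0000 18.0000] v=[2.0000 -4.0000 -2.0000 2.0000]
Step 2: x=[5.0000 8.0000 12.0000 18.0000] v=[0.0000 0.0000 -2.0000 0.0000]
Step 3: x=[4.0000 9.0000 13.0000 16.0000] v=[-2.0000 2.0000 2.0000 -4.0000]
Step 4: x=[3.5000 9.0000 13.0000 15.0000] v=[-1.0000 0.0000 0.0000 -2.0000]
Step 5: x=[4.0000 7.5000 11.0000 16.0000] v=[1.0000 -3.0000 -4.0000 2.0000]
Step 6: x=[4.2500 6.0000 10.5000 16.0000] v=[0.5000 -3.0000 -1.0000 0.0000]
Step 7: x=[3.2500 7.2500 11.0000 14.5000] v=[-2.0000 2.5000 1.0000 -3.0000]
Step 8: x=[2.6250 8.2500 11.2500 13.5000] v=[-1.2500 2.0000 0.5000 -2.0000]
Max displacement = 2.5000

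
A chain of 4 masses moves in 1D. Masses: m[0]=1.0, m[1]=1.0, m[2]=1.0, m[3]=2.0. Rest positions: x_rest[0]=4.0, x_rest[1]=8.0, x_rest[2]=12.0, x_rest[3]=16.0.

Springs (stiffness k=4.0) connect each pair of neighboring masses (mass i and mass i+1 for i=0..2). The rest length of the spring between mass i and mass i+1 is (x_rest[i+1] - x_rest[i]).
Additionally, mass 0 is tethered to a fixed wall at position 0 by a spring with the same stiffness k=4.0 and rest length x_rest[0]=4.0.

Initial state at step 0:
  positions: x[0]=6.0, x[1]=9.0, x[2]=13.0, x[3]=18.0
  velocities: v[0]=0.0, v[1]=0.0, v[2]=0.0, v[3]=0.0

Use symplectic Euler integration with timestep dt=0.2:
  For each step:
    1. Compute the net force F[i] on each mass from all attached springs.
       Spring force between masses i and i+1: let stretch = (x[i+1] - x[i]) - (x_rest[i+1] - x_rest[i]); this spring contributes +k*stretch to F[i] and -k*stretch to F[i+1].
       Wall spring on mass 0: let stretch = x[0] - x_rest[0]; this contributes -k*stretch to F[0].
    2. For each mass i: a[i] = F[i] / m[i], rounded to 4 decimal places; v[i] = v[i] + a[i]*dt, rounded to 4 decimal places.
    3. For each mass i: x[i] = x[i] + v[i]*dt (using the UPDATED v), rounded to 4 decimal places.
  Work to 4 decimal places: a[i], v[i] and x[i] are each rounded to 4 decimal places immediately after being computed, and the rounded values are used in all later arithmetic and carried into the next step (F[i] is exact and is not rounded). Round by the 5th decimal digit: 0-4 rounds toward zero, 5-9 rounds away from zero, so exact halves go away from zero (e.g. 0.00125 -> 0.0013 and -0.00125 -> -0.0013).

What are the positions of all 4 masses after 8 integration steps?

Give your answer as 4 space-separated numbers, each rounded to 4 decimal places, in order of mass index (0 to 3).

Answer: 4.6410 7.9826 12.6970 17.2995

Derivation:
Step 0: x=[6.0000 9.0000 13.0000 18.0000] v=[0.0000 0.0000 0.0000 0.0000]
Step 1: x=[5.5200 9.1600 13.1600 17.9200] v=[-2.4000 0.8000 0.8000 -0.4000]
Step 2: x=[4.7392 9.3776 13.4416 17.7792] v=[-3.9040 1.0880 1.4080 -0.7040]
Step 3: x=[3.9423 9.5033 13.7670 17.6114] v=[-3.9846 0.6285 1.6269 -0.8390]
Step 4: x=[3.4044 9.4214 14.0253 17.4560] v=[-2.6896 -0.4093 1.2915 -0.7768]
Step 5: x=[3.2845 9.1134 14.0959 17.3462] v=[-0.5995 -1.5398 0.3529 -0.5491]
Step 6: x=[3.5717 8.6700 13.8893 17.2964] v=[1.4360 -2.2169 -1.0329 -0.2492]
Step 7: x=[4.1032 8.2460 13.3928 17.2940] v=[2.6573 -2.1201 -2.4827 -0.0120]
Step 8: x=[4.6410 7.9826 12.6970 17.2995] v=[2.6890 -1.3169 -3.4792 0.0275]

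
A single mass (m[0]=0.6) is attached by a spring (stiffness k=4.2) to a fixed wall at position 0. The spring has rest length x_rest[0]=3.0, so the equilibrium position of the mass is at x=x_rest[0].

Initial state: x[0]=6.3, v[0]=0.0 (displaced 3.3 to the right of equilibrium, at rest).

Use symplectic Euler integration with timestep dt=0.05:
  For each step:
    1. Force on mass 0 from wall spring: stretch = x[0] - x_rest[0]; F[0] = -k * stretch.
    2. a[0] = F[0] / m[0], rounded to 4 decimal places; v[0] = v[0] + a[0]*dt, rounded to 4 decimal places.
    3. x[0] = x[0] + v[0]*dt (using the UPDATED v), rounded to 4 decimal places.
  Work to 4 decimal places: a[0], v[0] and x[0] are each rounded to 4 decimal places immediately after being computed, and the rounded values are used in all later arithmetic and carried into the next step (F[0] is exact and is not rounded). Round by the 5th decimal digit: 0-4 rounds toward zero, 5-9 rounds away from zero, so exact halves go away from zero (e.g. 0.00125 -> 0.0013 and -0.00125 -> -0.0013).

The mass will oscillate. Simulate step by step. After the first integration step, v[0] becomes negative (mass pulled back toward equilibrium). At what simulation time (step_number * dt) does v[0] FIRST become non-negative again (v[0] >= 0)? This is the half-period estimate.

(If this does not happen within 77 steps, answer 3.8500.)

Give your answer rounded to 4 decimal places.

Answer: 1.2000

Derivation:
Step 0: x=[6.3000] v=[0.0000]
Step 1: x=[6.2423] v=[-1.1550]
Step 2: x=[6.1278] v=[-2.2898]
Step 3: x=[5.9586] v=[-3.3845]
Step 4: x=[5.7376] v=[-4.4200]
Step 5: x=[5.4687] v=[-5.3782]
Step 6: x=[5.1566] v=[-6.2422]
Step 7: x=[4.8068] v=[-6.9970]
Step 8: x=[4.4253] v=[-7.6294]
Step 9: x=[4.0189] v=[-8.1283]
Step 10: x=[3.5947] v=[-8.4849]
Step 11: x=[3.1601] v=[-8.6930]
Step 12: x=[2.7227] v=[-8.7490]
Step 13: x=[2.2901] v=[-8.6519]
Step 14: x=[1.8699] v=[-8.4034]
Step 15: x=[1.4695] v=[-8.0079]
Step 16: x=[1.0959] v=[-7.4722]
Step 17: x=[0.7556] v=[-6.8058]
Step 18: x=[0.4546] v=[-6.0203]
Step 19: x=[0.1981] v=[-5.1294]
Step 20: x=[-0.0093] v=[-4.1487]
Step 21: x=[-0.1641] v=[-3.0954]
Step 22: x=[-0.2635] v=[-1.9880]
Step 23: x=[-0.3058] v=[-0.8458]
Step 24: x=[-0.2902] v=[0.3112]
First v>=0 after going negative at step 24, time=1.2000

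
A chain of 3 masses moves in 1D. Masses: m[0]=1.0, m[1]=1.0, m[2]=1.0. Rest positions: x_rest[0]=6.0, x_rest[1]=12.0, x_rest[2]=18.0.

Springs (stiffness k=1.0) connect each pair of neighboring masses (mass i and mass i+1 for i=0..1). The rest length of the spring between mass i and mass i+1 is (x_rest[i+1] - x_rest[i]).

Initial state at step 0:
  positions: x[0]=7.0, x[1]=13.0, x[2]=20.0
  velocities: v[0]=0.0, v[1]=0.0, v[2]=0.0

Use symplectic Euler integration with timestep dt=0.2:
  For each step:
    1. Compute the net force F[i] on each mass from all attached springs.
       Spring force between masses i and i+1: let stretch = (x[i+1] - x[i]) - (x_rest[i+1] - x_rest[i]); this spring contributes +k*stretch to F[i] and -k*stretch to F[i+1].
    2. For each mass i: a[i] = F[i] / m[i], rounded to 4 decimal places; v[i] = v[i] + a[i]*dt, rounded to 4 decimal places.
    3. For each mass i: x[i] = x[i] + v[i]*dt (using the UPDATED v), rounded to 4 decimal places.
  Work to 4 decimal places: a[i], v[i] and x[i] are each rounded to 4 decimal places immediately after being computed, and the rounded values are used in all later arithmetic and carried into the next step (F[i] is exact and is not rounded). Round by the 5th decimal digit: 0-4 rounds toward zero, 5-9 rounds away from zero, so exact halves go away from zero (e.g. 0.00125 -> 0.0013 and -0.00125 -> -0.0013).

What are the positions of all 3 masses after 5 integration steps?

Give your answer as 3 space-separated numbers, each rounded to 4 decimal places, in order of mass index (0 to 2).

Step 0: x=[7.0000 13.0000 20.0000] v=[0.0000 0.0000 0.0000]
Step 1: x=[7.0000 13.0400 19.9600] v=[0.0000 0.2000 -0.2000]
Step 2: x=[7.0016 13.1152 19.8832] v=[0.0080 0.3760 -0.3840]
Step 3: x=[7.0077 13.2166 19.7757] v=[0.0307 0.5069 -0.5376]
Step 4: x=[7.0222 13.3320 19.6458] v=[0.0725 0.5769 -0.6494]
Step 5: x=[7.0491 13.4475 19.5034] v=[0.1345 0.5777 -0.7122]

Answer: 7.0491 13.4475 19.5034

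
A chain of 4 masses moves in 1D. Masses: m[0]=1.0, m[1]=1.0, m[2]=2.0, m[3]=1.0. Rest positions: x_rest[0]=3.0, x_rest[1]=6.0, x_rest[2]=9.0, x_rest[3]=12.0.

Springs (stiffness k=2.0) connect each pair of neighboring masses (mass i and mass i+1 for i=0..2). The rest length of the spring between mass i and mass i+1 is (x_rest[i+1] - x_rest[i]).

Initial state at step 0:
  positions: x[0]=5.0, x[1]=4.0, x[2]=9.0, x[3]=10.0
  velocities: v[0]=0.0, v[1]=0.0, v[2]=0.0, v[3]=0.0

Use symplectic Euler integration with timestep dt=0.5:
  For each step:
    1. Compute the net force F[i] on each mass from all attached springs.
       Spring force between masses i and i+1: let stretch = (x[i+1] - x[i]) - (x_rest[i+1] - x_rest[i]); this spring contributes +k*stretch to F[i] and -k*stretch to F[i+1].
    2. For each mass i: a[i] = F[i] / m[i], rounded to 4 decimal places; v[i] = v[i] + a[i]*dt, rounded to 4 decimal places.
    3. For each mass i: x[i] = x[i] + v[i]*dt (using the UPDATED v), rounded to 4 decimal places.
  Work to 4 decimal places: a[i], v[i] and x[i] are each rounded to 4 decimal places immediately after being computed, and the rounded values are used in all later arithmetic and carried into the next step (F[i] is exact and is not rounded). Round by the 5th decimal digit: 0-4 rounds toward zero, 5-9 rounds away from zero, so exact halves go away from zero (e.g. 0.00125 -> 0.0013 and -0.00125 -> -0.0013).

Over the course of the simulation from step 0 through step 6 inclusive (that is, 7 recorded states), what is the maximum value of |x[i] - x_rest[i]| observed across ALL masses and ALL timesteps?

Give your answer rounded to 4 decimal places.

Step 0: x=[5.0000 4.0000 9.0000 10.0000] v=[0.0000 0.0000 0.0000 0.0000]
Step 1: x=[3.0000 7.0000 8.0000 11.0000] v=[-4.0000 6.0000 -2.0000 2.0000]
Step 2: x=[1.5000 8.5000 7.5000 12.0000] v=[-3.0000 3.0000 -1.0000 2.0000]
Step 3: x=[2.0000 6.0000 8.3750 12.2500] v=[1.0000 -5.0000 1.7500 0.5000]
Step 4: x=[3.0000 2.6875 9.6250 12.0625] v=[2.0000 -6.6250 2.5000 -0.3750]
Step 5: x=[2.3438 3.0000 9.7500 12.1563] v=[-1.3125 0.6250 0.2500 0.1875]
Step 6: x=[0.5157 6.3594 8.7891 12.5469] v=[-3.6563 6.7188 -1.9219 0.7812]
Max displacement = 3.3125

Answer: 3.3125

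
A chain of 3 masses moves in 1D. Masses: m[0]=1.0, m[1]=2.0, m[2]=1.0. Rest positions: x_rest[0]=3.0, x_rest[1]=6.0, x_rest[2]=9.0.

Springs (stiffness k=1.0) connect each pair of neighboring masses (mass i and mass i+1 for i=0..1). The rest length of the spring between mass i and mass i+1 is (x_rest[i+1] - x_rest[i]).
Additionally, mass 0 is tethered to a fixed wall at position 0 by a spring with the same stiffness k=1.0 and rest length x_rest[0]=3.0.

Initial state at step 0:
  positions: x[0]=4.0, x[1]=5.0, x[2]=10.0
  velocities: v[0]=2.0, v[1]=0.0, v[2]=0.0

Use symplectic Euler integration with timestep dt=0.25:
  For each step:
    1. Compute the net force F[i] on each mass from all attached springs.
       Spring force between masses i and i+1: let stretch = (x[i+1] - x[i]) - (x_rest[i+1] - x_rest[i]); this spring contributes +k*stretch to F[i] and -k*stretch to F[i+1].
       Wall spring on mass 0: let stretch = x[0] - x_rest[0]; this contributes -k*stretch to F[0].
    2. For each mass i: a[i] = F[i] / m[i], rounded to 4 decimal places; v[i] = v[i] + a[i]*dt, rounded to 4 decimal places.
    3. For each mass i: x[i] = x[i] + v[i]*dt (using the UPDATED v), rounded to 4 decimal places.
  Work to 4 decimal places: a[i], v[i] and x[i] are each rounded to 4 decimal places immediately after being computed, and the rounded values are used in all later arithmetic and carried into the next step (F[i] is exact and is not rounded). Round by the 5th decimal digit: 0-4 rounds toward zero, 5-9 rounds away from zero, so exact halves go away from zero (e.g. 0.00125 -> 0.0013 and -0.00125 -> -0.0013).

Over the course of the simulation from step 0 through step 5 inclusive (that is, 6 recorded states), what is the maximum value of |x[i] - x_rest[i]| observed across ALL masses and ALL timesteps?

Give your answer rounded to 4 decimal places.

Step 0: x=[4.0000 5.0000 10.0000] v=[2.0000 0.0000 0.0000]
Step 1: x=[4.3125 5.1250 9.8750] v=[1.2500 0.5000 -0.5000]
Step 2: x=[4.4063 5.3731 9.6406] v=[0.3750 0.9922 -0.9375]
Step 3: x=[4.2851 5.7243 9.3270] v=[-0.4849 1.4048 -1.2544]
Step 4: x=[3.9860 6.1431 8.9757] v=[-1.1964 1.6753 -1.4051]
Step 5: x=[3.5726 6.5831 8.6349] v=[-1.6536 1.7598 -1.3633]
Max displacement = 1.4063

Answer: 1.4063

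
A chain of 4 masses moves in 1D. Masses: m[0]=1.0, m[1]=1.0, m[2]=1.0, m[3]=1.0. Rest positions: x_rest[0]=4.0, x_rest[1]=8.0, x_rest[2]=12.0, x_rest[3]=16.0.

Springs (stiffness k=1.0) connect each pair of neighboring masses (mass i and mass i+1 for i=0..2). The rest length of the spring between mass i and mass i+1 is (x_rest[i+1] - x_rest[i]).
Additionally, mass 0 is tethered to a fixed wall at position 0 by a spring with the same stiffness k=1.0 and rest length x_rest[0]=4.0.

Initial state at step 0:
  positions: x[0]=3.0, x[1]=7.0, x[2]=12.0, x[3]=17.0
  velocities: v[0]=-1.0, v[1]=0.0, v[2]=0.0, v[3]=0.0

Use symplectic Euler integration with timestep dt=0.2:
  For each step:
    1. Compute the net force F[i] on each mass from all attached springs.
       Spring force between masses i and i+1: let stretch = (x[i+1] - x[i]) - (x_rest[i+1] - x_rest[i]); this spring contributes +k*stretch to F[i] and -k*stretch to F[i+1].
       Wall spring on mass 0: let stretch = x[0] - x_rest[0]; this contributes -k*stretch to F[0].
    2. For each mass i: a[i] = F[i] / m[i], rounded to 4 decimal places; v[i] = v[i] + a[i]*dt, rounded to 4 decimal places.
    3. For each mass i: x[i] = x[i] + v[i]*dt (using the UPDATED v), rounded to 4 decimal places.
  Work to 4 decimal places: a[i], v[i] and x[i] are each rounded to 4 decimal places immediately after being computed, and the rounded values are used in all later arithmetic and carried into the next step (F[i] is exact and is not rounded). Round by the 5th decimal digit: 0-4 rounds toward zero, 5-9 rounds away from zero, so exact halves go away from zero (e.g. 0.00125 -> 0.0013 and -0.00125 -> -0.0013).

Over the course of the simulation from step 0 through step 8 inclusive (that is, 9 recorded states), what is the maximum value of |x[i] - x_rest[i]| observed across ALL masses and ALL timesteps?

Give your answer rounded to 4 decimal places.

Step 0: x=[3.0000 7.0000 12.0000 17.0000] v=[-1.0000 0.0000 0.0000 0.0000]
Step 1: x=[2.8400 7.0400 12.0000 16.9600] v=[-0.8000 0.2000 0.0000 -0.2000]
Step 2: x=[2.7344 7.1104 12.0000 16.8816] v=[-0.5280 0.3520 0.0000 -0.3920]
Step 3: x=[2.6945 7.2013 11.9997 16.7679] v=[-0.1997 0.4547 -0.0016 -0.5683]
Step 4: x=[2.7271 7.3039 11.9982 16.6235] v=[0.1628 0.5130 -0.0076 -0.7219]
Step 5: x=[2.8336 7.4112 11.9939 16.4541] v=[0.5327 0.5365 -0.0214 -0.8470]
Step 6: x=[3.0099 7.5187 11.9847 16.2663] v=[0.8815 0.5375 -0.0459 -0.9390]
Step 7: x=[3.2462 7.6245 11.9681 16.0672] v=[1.1813 0.5289 -0.0828 -0.9953]
Step 8: x=[3.5277 7.7289 11.9418 15.8642] v=[1.4077 0.5220 -0.1317 -1.0151]
Max displacement = 1.3055

Answer: 1.3055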